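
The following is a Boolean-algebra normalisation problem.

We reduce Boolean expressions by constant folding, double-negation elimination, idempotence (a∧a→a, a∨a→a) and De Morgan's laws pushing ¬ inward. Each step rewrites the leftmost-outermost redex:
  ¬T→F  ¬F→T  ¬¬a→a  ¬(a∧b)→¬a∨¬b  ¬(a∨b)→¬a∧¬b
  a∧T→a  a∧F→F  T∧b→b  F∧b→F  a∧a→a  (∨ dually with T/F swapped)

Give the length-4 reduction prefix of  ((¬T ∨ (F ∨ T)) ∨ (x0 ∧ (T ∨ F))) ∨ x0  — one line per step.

  start: ((¬T ∨ (F ∨ T)) ∨ (x0 ∧ (T ∨ F))) ∨ x0
  step 1: ((F ∨ (F ∨ T)) ∨ (x0 ∧ (T ∨ F))) ∨ x0
  step 2: ((F ∨ T) ∨ (x0 ∧ (T ∨ F))) ∨ x0
  step 3: (T ∨ (x0 ∧ (T ∨ F))) ∨ x0
  step 4: T ∨ x0

Answer: after 4 steps: T ∨ x0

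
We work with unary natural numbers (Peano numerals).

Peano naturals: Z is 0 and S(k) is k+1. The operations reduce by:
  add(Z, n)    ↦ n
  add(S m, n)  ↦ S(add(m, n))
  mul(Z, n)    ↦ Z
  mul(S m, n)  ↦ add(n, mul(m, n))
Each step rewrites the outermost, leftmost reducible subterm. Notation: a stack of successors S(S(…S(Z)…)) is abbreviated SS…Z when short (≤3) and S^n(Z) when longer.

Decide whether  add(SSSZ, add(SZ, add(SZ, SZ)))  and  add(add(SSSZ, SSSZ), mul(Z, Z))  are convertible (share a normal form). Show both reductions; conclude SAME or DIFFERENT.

Answer: SAME — A ⇓ S^6(Z), B ⇓ S^6(Z)

Derivation:
Term A:
  start: add(SSSZ, add(SZ, add(SZ, SZ)))
  →1  S(add(SSZ, add(SZ, add(SZ, SZ))))
  →2  S(S(add(SZ, add(SZ, add(SZ, SZ)))))
  →3  S(S(S(add(Z, add(SZ, add(SZ, SZ))))))
  →4  S(S(S(add(SZ, add(SZ, SZ)))))
  →5  S(S(S(S(add(Z, add(SZ, SZ))))))
  →6  S(S(S(S(add(SZ, SZ)))))
  →7  S(S(S(S(S(add(Z, SZ))))))
  →8  S^6(Z)

Term B:
  start: add(add(SSSZ, SSSZ), mul(Z, Z))
  →1  add(S(add(SSZ, SSSZ)), mul(Z, Z))
  →2  S(add(add(SSZ, SSSZ), mul(Z, Z)))
  →3  S(add(S(add(SZ, SSSZ)), mul(Z, Z)))
  →4  S(S(add(add(SZ, SSSZ), mul(Z, Z))))
  →5  S(S(add(S(add(Z, SSSZ)), mul(Z, Z))))
  →6  S(S(S(add(add(Z, SSSZ), mul(Z, Z)))))
  →7  S(S(S(add(SSSZ, mul(Z, Z)))))
  →8  S(S(S(S(add(SSZ, mul(Z, Z))))))
  →9  S(S(S(S(S(add(SZ, mul(Z, Z)))))))
  →10  S(S(S(S(S(S(add(Z, mul(Z, Z))))))))
  →11  S(S(S(S(S(S(mul(Z, Z)))))))
  →12  S^6(Z)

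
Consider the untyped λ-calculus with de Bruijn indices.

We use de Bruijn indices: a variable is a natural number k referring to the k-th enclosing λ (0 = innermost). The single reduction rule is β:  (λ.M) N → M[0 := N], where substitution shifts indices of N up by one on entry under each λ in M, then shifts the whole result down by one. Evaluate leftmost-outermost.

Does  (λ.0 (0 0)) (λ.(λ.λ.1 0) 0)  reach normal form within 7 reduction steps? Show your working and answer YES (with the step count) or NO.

Answer: NO — after 7 steps the term is λ.(λ.λ.1 0) 0, not yet normal

Reduction:
  start: (λ.0 (0 0)) (λ.(λ.λ.1 0) 0)
  →1  (λ.(λ.λ.1 0) 0) ((λ.(λ.λ.1 0) 0) (λ.(λ.λ.1 0) 0))
  →2  (λ.λ.1 0) ((λ.(λ.λ.1 0) 0) (λ.(λ.λ.1 0) 0))
  →3  λ.(λ.(λ.λ.1 0) 0) (λ.(λ.λ.1 0) 0) 0
  →4  λ.(λ.λ.1 0) (λ.(λ.λ.1 0) 0) 0
  →5  λ.(λ.(λ.(λ.λ.1 0) 0) 0) 0
  →6  λ.(λ.(λ.λ.1 0) 0) 0
  →7  λ.(λ.λ.1 0) 0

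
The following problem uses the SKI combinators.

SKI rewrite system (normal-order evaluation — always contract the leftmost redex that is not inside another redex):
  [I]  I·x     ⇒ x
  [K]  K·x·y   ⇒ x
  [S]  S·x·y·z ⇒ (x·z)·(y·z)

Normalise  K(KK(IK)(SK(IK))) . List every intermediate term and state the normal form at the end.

Answer: normal form = K(K(SKK))  (in 2 steps)

Working:
  start: K(KK(IK)(SK(IK)))
  step 1: K(K(SK(IK)))
  step 2: K(K(SKK))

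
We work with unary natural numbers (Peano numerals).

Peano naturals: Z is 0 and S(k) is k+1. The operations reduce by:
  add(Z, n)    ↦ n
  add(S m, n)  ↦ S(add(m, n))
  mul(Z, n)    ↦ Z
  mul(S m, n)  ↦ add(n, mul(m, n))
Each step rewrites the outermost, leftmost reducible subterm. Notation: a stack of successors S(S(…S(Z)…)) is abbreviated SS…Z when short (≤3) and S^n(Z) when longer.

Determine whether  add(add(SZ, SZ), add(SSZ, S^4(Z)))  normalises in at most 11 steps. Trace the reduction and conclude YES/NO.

  start: add(add(SZ, SZ), add(SSZ, S^4(Z)))
  step 1: add(S(add(Z, SZ)), add(SSZ, S^4(Z)))
  step 2: S(add(add(Z, SZ), add(SSZ, S^4(Z))))
  step 3: S(add(SZ, add(SSZ, S^4(Z))))
  step 4: S(S(add(Z, add(SSZ, S^4(Z)))))
  step 5: S(S(add(SSZ, S^4(Z))))
  step 6: S(S(S(add(SZ, S^4(Z)))))
  step 7: S(S(S(S(add(Z, S^4(Z))))))
  step 8: S^8(Z)

Answer: YES — reaches normal form S^8(Z) in 8 ≤ 11 steps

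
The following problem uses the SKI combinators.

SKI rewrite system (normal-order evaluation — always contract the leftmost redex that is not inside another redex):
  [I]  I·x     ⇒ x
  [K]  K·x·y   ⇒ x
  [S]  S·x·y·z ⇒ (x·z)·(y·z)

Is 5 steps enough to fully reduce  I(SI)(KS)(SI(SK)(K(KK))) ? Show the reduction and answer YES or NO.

Answer: NO — after 5 steps the term is K(KK)(SK(K(KK)))(KS(SI(SK)(K(KK)))), not yet normal

Derivation:
  start: I(SI)(KS)(SI(SK)(K(KK)))
  step 1: SI(KS)(SI(SK)(K(KK)))
  step 2: I(SI(SK)(K(KK)))(KS(SI(SK)(K(KK))))
  step 3: SI(SK)(K(KK))(KS(SI(SK)(K(KK))))
  step 4: I(K(KK))(SK(K(KK)))(KS(SI(SK)(K(KK))))
  step 5: K(KK)(SK(K(KK)))(KS(SI(SK)(K(KK))))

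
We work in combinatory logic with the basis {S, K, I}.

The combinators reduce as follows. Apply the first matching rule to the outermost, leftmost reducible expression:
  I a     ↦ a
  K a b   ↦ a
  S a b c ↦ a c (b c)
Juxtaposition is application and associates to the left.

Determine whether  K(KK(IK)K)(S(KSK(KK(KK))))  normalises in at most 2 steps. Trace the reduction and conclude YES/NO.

  start: K(KK(IK)K)(S(KSK(KK(KK))))
  [1] KK(IK)K
  [2] KK

Answer: YES — reaches normal form KK in 2 ≤ 2 steps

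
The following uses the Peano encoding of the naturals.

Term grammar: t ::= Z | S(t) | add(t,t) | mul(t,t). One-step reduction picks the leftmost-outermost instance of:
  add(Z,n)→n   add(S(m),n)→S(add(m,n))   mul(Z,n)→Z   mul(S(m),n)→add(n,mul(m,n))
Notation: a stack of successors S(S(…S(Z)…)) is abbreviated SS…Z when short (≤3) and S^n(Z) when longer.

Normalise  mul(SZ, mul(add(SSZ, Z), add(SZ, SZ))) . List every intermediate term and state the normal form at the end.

Answer: normal form = S^4(Z)  (in 23 steps)

Derivation:
  start: mul(SZ, mul(add(SSZ, Z), add(SZ, SZ)))
  [1] add(mul(add(SSZ, Z), add(SZ, SZ)), mul(Z, mul(add(SSZ, Z), add(SZ, SZ))))
  [2] add(mul(S(add(SZ, Z)), add(SZ, SZ)), mul(Z, mul(add(SSZ, Z), add(SZ, SZ))))
  [3] add(add(add(SZ, SZ), mul(add(SZ, Z), add(SZ, SZ))), mul(Z, mul(add(SSZ, Z), add(SZ, SZ))))
  [4] add(add(S(add(Z, SZ)), mul(add(SZ, Z), add(SZ, SZ))), mul(Z, mul(add(SSZ, Z), add(SZ, SZ))))
  [5] add(S(add(add(Z, SZ), mul(add(SZ, Z), add(SZ, SZ)))), mul(Z, mul(add(SSZ, Z), add(SZ, SZ))))
  [6] S(add(add(add(Z, SZ), mul(add(SZ, Z), add(SZ, SZ))), mul(Z, mul(add(SSZ, Z), add(SZ, SZ)))))
  [7] S(add(add(SZ, mul(add(SZ, Z), add(SZ, SZ))), mul(Z, mul(add(SSZ, Z), add(SZ, SZ)))))
  [8] S(add(S(add(Z, mul(add(SZ, Z), add(SZ, SZ)))), mul(Z, mul(add(SSZ, Z), add(SZ, SZ)))))
  [9] S(S(add(add(Z, mul(add(SZ, Z), add(SZ, SZ))), mul(Z, mul(add(SSZ, Z), add(SZ, SZ))))))
  [10] S(S(add(mul(add(SZ, Z), add(SZ, SZ)), mul(Z, mul(add(SSZ, Z), add(SZ, SZ))))))
  [11] S(S(add(mul(S(add(Z, Z)), add(SZ, SZ)), mul(Z, mul(add(SSZ, Z), add(SZ, SZ))))))
  [12] S(S(add(add(add(SZ, SZ), mul(add(Z, Z), add(SZ, SZ))), mul(Z, mul(add(SSZ, Z), add(SZ, SZ))))))
  [13] S(S(add(add(S(add(Z, SZ)), mul(add(Z, Z), add(SZ, SZ))), mul(Z, mul(add(SSZ, Z), add(SZ, SZ))))))
  [14] S(S(add(S(add(add(Z, SZ), mul(add(Z, Z), add(SZ, SZ)))), mul(Z, mul(add(SSZ, Z), add(SZ, SZ))))))
  [15] S(S(S(add(add(add(Z, SZ), mul(add(Z, Z), add(SZ, SZ))), mul(Z, mul(add(SSZ, Z), add(SZ, SZ)))))))
  [16] S(S(S(add(add(SZ, mul(add(Z, Z), add(SZ, SZ))), mul(Z, mul(add(SSZ, Z), add(SZ, SZ)))))))
  [17] S(S(S(add(S(add(Z, mul(add(Z, Z), add(SZ, SZ)))), mul(Z, mul(add(SSZ, Z), add(SZ, SZ)))))))
  [18] S(S(S(S(add(add(Z, mul(add(Z, Z), add(SZ, SZ))), mul(Z, mul(add(SSZ, Z), add(SZ, SZ))))))))
  [19] S(S(S(S(add(mul(add(Z, Z), add(SZ, SZ)), mul(Z, mul(add(SSZ, Z), add(SZ, SZ))))))))
  [20] S(S(S(S(add(mul(Z, add(SZ, SZ)), mul(Z, mul(add(SSZ, Z), add(SZ, SZ))))))))
  [21] S(S(S(S(add(Z, mul(Z, mul(add(SSZ, Z), add(SZ, SZ))))))))
  [22] S(S(S(S(mul(Z, mul(add(SSZ, Z), add(SZ, SZ)))))))
  [23] S^4(Z)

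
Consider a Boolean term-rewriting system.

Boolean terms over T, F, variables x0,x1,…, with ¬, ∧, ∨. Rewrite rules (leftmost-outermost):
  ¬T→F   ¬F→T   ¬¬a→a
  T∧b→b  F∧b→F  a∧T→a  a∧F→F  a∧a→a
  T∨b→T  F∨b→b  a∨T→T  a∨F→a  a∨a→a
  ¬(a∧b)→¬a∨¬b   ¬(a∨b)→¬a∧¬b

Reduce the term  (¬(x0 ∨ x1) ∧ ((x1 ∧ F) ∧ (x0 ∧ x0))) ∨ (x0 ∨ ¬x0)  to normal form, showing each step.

  start: (¬(x0 ∨ x1) ∧ ((x1 ∧ F) ∧ (x0 ∧ x0))) ∨ (x0 ∨ ¬x0)
  →1  ((¬x0 ∧ ¬x1) ∧ ((x1 ∧ F) ∧ (x0 ∧ x0))) ∨ (x0 ∨ ¬x0)
  →2  ((¬x0 ∧ ¬x1) ∧ (F ∧ (x0 ∧ x0))) ∨ (x0 ∨ ¬x0)
  →3  ((¬x0 ∧ ¬x1) ∧ F) ∨ (x0 ∨ ¬x0)
  →4  F ∨ (x0 ∨ ¬x0)
  →5  x0 ∨ ¬x0

Answer: normal form = x0 ∨ ¬x0  (in 5 steps)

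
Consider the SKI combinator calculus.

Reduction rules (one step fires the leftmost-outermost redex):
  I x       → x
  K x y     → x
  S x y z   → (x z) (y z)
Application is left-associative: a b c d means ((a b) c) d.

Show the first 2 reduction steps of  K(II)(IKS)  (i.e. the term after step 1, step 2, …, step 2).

  start: K(II)(IKS)
  →1  II
  →2  I

Answer: after 2 steps: I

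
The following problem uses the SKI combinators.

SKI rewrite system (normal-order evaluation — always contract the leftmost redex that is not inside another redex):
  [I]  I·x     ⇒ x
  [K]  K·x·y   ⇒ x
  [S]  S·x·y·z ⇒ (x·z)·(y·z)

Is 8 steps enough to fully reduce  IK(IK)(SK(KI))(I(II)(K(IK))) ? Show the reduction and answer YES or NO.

Answer: YES — reaches normal form K(KK) in 7 ≤ 8 steps

Derivation:
  start: IK(IK)(SK(KI))(I(II)(K(IK)))
  step 1: K(IK)(SK(KI))(I(II)(K(IK)))
  step 2: IK(I(II)(K(IK)))
  step 3: K(I(II)(K(IK)))
  step 4: K(II(K(IK)))
  step 5: K(I(K(IK)))
  step 6: K(K(IK))
  step 7: K(KK)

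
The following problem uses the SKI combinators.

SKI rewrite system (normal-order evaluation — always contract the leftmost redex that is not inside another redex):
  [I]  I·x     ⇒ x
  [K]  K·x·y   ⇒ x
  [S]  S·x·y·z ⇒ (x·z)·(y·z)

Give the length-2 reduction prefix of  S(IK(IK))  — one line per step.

  start: S(IK(IK))
  [1] S(K(IK))
  [2] S(KK)

Answer: after 2 steps: S(KK)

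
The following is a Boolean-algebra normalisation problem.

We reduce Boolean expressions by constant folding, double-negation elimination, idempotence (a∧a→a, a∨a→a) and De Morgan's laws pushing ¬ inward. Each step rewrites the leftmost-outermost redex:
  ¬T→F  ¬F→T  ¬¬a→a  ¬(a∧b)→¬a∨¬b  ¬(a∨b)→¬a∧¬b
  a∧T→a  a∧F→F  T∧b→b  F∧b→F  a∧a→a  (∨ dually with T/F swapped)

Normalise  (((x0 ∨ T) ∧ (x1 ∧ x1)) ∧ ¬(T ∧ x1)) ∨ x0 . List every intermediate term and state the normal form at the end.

  start: (((x0 ∨ T) ∧ (x1 ∧ x1)) ∧ ¬(T ∧ x1)) ∨ x0
  [1] ((T ∧ (x1 ∧ x1)) ∧ ¬(T ∧ x1)) ∨ x0
  [2] ((x1 ∧ x1) ∧ ¬(T ∧ x1)) ∨ x0
  [3] (x1 ∧ ¬(T ∧ x1)) ∨ x0
  [4] (x1 ∧ (¬T ∨ ¬x1)) ∨ x0
  [5] (x1 ∧ (F ∨ ¬x1)) ∨ x0
  [6] (x1 ∧ ¬x1) ∨ x0

Answer: normal form = (x1 ∧ ¬x1) ∨ x0  (in 6 steps)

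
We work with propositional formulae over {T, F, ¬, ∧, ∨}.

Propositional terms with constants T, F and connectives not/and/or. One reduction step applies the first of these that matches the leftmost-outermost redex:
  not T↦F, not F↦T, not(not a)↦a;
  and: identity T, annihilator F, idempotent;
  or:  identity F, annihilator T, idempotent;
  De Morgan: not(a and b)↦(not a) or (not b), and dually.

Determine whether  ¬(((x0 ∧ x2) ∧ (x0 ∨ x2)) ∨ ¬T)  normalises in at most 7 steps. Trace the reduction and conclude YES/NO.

  start: ¬(((x0 ∧ x2) ∧ (x0 ∨ x2)) ∨ ¬T)
  →1  ¬((x0 ∧ x2) ∧ (x0 ∨ x2)) ∧ ¬¬T
  →2  (¬(x0 ∧ x2) ∨ ¬(x0 ∨ x2)) ∧ ¬¬T
  →3  ((¬x0 ∨ ¬x2) ∨ ¬(x0 ∨ x2)) ∧ ¬¬T
  →4  ((¬x0 ∨ ¬x2) ∨ (¬x0 ∧ ¬x2)) ∧ ¬¬T
  →5  ((¬x0 ∨ ¬x2) ∨ (¬x0 ∧ ¬x2)) ∧ T
  →6  (¬x0 ∨ ¬x2) ∨ (¬x0 ∧ ¬x2)

Answer: YES — reaches normal form (¬x0 ∨ ¬x2) ∨ (¬x0 ∧ ¬x2) in 6 ≤ 7 steps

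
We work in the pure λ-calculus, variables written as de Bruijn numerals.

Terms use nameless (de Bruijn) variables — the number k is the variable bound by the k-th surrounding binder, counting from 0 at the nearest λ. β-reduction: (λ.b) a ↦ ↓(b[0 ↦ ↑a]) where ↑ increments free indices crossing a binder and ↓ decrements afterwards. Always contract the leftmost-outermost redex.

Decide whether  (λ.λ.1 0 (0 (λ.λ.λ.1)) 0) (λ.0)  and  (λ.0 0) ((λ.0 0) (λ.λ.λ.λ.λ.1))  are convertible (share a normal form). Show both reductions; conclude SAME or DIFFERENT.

Answer: DIFFERENT — A ⇓ λ.0 (0 (λ.λ.λ.1)) 0, B ⇓ λ.λ.λ.1

Working:
Term A:
  start: (λ.λ.1 0 (0 (λ.λ.λ.1)) 0) (λ.0)
  step 1: λ.(λ.0) 0 (0 (λ.λ.λ.1)) 0
  step 2: λ.0 (0 (λ.λ.λ.1)) 0

Term B:
  start: (λ.0 0) ((λ.0 0) (λ.λ.λ.λ.λ.1))
  step 1: (λ.0 0) (λ.λ.λ.λ.λ.1) ((λ.0 0) (λ.λ.λ.λ.λ.1))
  step 2: (λ.λ.λ.λ.λ.1) (λ.λ.λ.λ.λ.1) ((λ.0 0) (λ.λ.λ.λ.λ.1))
  step 3: (λ.λ.λ.λ.1) ((λ.0 0) (λ.λ.λ.λ.λ.1))
  step 4: λ.λ.λ.1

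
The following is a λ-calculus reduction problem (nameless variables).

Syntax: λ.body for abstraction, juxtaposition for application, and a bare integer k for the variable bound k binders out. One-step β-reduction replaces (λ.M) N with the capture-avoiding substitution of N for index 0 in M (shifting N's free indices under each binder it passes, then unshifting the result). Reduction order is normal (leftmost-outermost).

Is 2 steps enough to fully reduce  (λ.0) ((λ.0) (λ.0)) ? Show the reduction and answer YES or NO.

Answer: YES — reaches normal form λ.0 in 2 ≤ 2 steps

Reduction:
  start: (λ.0) ((λ.0) (λ.0))
  [1] (λ.0) (λ.0)
  [2] λ.0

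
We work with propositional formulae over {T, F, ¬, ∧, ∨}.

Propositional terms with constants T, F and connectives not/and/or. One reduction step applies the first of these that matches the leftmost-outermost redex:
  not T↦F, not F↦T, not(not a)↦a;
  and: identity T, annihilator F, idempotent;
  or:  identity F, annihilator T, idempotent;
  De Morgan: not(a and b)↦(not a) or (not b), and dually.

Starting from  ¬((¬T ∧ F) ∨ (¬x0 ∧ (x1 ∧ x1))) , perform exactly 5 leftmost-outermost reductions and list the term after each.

  start: ¬((¬T ∧ F) ∨ (¬x0 ∧ (x1 ∧ x1)))
  →1  ¬(¬T ∧ F) ∧ ¬(¬x0 ∧ (x1 ∧ x1))
  →2  (¬¬T ∨ ¬F) ∧ ¬(¬x0 ∧ (x1 ∧ x1))
  →3  (T ∨ ¬F) ∧ ¬(¬x0 ∧ (x1 ∧ x1))
  →4  T ∧ ¬(¬x0 ∧ (x1 ∧ x1))
  →5  ¬(¬x0 ∧ (x1 ∧ x1))

Answer: after 5 steps: ¬(¬x0 ∧ (x1 ∧ x1))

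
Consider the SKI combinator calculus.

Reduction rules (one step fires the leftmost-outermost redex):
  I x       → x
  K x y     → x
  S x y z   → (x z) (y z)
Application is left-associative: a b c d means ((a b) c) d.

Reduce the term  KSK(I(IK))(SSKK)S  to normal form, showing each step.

Answer: normal form = S  (in 5 steps)

Derivation:
  start: KSK(I(IK))(SSKK)S
  →1  S(I(IK))(SSKK)S
  →2  I(IK)S(SSKKS)
  →3  IKS(SSKKS)
  →4  KS(SSKKS)
  →5  S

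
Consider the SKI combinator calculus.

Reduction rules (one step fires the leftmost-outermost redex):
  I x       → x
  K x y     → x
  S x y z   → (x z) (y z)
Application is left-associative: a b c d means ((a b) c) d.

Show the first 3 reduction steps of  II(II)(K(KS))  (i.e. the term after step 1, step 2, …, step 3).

  start: II(II)(K(KS))
  step 1: I(II)(K(KS))
  step 2: II(K(KS))
  step 3: I(K(KS))

Answer: after 3 steps: I(K(KS))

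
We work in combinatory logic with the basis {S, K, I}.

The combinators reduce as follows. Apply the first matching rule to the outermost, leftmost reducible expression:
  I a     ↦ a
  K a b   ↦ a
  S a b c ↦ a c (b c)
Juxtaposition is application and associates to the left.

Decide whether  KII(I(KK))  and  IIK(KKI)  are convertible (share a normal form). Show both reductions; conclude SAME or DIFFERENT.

Answer: SAME — A ⇓ KK, B ⇓ KK

Reduction:
Term A:
  start: KII(I(KK))
  step 1: I(I(KK))
  step 2: I(KK)
  step 3: KK

Term B:
  start: IIK(KKI)
  step 1: IK(KKI)
  step 2: K(KKI)
  step 3: KK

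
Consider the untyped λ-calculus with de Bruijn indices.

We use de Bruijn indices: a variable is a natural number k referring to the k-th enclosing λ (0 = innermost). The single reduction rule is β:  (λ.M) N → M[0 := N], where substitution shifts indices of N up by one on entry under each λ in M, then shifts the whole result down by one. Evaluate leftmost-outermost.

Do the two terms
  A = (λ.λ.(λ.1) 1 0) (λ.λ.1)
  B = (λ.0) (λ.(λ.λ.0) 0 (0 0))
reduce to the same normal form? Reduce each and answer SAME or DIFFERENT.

Term A:
  start: (λ.λ.(λ.1) 1 0) (λ.λ.1)
  [1] λ.(λ.1) (λ.λ.1) 0
  [2] λ.0 0

Term B:
  start: (λ.0) (λ.(λ.λ.0) 0 (0 0))
  [1] λ.(λ.λ.0) 0 (0 0)
  [2] λ.(λ.0) (0 0)
  [3] λ.0 0

Answer: SAME — A ⇓ λ.0 0, B ⇓ λ.0 0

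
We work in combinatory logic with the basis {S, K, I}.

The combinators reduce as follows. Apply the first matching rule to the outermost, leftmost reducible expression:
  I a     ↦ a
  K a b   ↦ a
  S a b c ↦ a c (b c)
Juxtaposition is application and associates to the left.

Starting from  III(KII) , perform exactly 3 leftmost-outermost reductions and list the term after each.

  start: III(KII)
  →1  II(KII)
  →2  I(KII)
  →3  KII

Answer: after 3 steps: KII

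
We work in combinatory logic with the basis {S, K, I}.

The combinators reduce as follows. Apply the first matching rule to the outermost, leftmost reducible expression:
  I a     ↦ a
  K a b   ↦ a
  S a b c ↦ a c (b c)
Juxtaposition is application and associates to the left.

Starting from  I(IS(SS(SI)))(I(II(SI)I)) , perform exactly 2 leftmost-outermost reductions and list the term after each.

Answer: after 2 steps: S(SS(SI))(I(II(SI)I))

Derivation:
  start: I(IS(SS(SI)))(I(II(SI)I))
  →1  IS(SS(SI))(I(II(SI)I))
  →2  S(SS(SI))(I(II(SI)I))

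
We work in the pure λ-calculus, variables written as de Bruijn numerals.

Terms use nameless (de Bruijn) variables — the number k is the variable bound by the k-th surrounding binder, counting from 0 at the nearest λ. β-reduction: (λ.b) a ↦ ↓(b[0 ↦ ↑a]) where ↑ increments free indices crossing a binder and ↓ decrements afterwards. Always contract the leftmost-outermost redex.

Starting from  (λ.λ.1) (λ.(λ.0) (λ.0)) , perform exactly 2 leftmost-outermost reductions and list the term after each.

Answer: after 2 steps: λ.λ.λ.0

Working:
  start: (λ.λ.1) (λ.(λ.0) (λ.0))
  step 1: λ.λ.(λ.0) (λ.0)
  step 2: λ.λ.λ.0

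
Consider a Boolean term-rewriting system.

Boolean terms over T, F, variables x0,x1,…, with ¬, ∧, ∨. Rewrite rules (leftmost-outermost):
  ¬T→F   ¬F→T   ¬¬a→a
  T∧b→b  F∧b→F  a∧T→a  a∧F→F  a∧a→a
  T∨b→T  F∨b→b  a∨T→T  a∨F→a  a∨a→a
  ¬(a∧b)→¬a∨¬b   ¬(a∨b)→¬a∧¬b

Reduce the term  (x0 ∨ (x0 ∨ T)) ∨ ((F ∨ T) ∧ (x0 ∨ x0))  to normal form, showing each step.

Answer: normal form = T  (in 3 steps)

Working:
  start: (x0 ∨ (x0 ∨ T)) ∨ ((F ∨ T) ∧ (x0 ∨ x0))
  step 1: (x0 ∨ T) ∨ ((F ∨ T) ∧ (x0 ∨ x0))
  step 2: T ∨ ((F ∨ T) ∧ (x0 ∨ x0))
  step 3: T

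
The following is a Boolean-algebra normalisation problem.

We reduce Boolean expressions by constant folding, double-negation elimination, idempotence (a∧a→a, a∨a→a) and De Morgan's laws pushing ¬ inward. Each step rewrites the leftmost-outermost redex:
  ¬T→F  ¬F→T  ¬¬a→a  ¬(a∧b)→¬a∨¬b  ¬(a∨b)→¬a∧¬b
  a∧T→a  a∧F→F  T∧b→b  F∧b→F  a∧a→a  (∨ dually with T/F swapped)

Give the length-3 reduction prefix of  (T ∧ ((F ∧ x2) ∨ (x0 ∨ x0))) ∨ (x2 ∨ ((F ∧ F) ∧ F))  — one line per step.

Answer: after 3 steps: (x0 ∨ x0) ∨ (x2 ∨ ((F ∧ F) ∧ F))

Working:
  start: (T ∧ ((F ∧ x2) ∨ (x0 ∨ x0))) ∨ (x2 ∨ ((F ∧ F) ∧ F))
  step 1: ((F ∧ x2) ∨ (x0 ∨ x0)) ∨ (x2 ∨ ((F ∧ F) ∧ F))
  step 2: (F ∨ (x0 ∨ x0)) ∨ (x2 ∨ ((F ∧ F) ∧ F))
  step 3: (x0 ∨ x0) ∨ (x2 ∨ ((F ∧ F) ∧ F))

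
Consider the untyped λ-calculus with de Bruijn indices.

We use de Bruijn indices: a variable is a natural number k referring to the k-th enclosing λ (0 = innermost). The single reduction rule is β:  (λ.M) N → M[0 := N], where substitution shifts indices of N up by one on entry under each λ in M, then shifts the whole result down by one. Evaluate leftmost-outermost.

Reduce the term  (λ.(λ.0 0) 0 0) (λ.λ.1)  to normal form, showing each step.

  start: (λ.(λ.0 0) 0 0) (λ.λ.1)
  step 1: (λ.0 0) (λ.λ.1) (λ.λ.1)
  step 2: (λ.λ.1) (λ.λ.1) (λ.λ.1)
  step 3: (λ.λ.λ.1) (λ.λ.1)
  step 4: λ.λ.1

Answer: normal form = λ.λ.1  (in 4 steps)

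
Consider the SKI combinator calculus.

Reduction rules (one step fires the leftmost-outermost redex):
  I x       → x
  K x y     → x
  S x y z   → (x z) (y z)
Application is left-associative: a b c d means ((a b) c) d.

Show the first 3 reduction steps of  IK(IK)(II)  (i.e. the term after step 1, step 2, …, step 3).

Answer: after 3 steps: K

Reduction:
  start: IK(IK)(II)
  [1] K(IK)(II)
  [2] IK
  [3] K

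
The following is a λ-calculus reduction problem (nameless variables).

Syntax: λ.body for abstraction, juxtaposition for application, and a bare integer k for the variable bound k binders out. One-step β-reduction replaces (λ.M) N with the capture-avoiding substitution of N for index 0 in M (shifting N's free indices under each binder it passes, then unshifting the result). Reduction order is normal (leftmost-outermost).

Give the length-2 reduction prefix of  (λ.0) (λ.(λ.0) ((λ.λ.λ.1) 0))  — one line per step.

Answer: after 2 steps: λ.(λ.λ.λ.1) 0

Working:
  start: (λ.0) (λ.(λ.0) ((λ.λ.λ.1) 0))
  [1] λ.(λ.0) ((λ.λ.λ.1) 0)
  [2] λ.(λ.λ.λ.1) 0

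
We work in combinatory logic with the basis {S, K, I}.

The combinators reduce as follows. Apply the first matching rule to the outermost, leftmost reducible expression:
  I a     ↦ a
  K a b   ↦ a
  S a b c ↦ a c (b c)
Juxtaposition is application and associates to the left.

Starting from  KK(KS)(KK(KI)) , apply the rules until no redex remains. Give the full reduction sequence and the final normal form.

Answer: normal form = KK  (in 2 steps)

Derivation:
  start: KK(KS)(KK(KI))
  →1  K(KK(KI))
  →2  KK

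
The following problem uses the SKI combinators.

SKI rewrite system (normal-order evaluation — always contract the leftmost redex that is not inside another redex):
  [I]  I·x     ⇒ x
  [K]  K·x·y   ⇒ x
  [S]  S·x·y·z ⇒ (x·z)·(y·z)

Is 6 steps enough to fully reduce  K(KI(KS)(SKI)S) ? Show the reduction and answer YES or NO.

Answer: YES — reaches normal form KS in 4 ≤ 6 steps

Derivation:
  start: K(KI(KS)(SKI)S)
  →1  K(I(SKI)S)
  →2  K(SKIS)
  →3  K(KS(IS))
  →4  KS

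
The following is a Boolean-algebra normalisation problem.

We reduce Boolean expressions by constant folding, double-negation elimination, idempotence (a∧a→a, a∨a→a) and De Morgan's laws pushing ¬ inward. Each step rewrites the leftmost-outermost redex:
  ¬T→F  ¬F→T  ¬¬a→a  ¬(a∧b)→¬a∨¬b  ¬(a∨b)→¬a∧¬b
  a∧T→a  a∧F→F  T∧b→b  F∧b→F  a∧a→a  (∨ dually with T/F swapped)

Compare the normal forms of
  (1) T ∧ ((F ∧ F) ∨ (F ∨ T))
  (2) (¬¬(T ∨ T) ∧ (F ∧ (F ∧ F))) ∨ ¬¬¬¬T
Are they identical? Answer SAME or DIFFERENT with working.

Answer: SAME — A ⇓ T, B ⇓ T

Derivation:
Term A:
  start: T ∧ ((F ∧ F) ∨ (F ∨ T))
  →1  (F ∧ F) ∨ (F ∨ T)
  →2  F ∨ (F ∨ T)
  →3  F ∨ T
  →4  T

Term B:
  start: (¬¬(T ∨ T) ∧ (F ∧ (F ∧ F))) ∨ ¬¬¬¬T
  →1  ((T ∨ T) ∧ (F ∧ (F ∧ F))) ∨ ¬¬¬¬T
  →2  (T ∧ (F ∧ (F ∧ F))) ∨ ¬¬¬¬T
  →3  (F ∧ (F ∧ F)) ∨ ¬¬¬¬T
  →4  F ∨ ¬¬¬¬T
  →5  ¬¬¬¬T
  →6  ¬¬T
  →7  T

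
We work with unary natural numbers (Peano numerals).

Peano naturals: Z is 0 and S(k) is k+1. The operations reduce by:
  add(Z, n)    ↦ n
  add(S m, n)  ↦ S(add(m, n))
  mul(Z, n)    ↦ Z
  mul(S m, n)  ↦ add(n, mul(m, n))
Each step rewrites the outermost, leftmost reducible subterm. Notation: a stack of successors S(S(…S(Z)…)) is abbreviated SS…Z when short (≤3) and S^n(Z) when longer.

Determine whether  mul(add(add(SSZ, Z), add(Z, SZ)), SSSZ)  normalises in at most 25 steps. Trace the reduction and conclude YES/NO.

Answer: YES — reaches normal form S^9(Z) in 23 ≤ 25 steps

Working:
  start: mul(add(add(SSZ, Z), add(Z, SZ)), SSSZ)
  step 1: mul(add(S(add(SZ, Z)), add(Z, SZ)), SSSZ)
  step 2: mul(S(add(add(SZ, Z), add(Z, SZ))), SSSZ)
  step 3: add(SSSZ, mul(add(add(SZ, Z), add(Z, SZ)), SSSZ))
  step 4: S(add(SSZ, mul(add(add(SZ, Z), add(Z, SZ)), SSSZ)))
  step 5: S(S(add(SZ, mul(add(add(SZ, Z), add(Z, SZ)), SSSZ))))
  step 6: S(S(S(add(Z, mul(add(add(SZ, Z), add(Z, SZ)), SSSZ)))))
  step 7: S(S(S(mul(add(add(SZ, Z), add(Z, SZ)), SSSZ))))
  step 8: S(S(S(mul(add(S(add(Z, Z)), add(Z, SZ)), SSSZ))))
  step 9: S(S(S(mul(S(add(add(Z, Z), add(Z, SZ))), SSSZ))))
  step 10: S(S(S(add(SSSZ, mul(add(add(Z, Z), add(Z, SZ)), SSSZ)))))
  step 11: S(S(S(S(add(SSZ, mul(add(add(Z, Z), add(Z, SZ)), SSSZ))))))
  step 12: S(S(S(S(S(add(SZ, mul(add(add(Z, Z), add(Z, SZ)), SSSZ)))))))
  step 13: S(S(S(S(S(S(add(Z, mul(add(add(Z, Z), add(Z, SZ)), SSSZ))))))))
  step 14: S(S(S(S(S(S(mul(add(add(Z, Z), add(Z, SZ)), SSSZ)))))))
  step 15: S(S(S(S(S(S(mul(add(Z, add(Z, SZ)), SSSZ)))))))
  step 16: S(S(S(S(S(S(mul(add(Z, SZ), SSSZ)))))))
  step 17: S(S(S(S(S(S(mul(SZ, SSSZ)))))))
  step 18: S(S(S(S(S(S(add(SSSZ, mul(Z, SSSZ))))))))
  step 19: S(S(S(S(S(S(S(add(SSZ, mul(Z, SSSZ)))))))))
  step 20: S(S(S(S(S(S(S(S(add(SZ, mul(Z, SSSZ))))))))))
  step 21: S(S(S(S(S(S(S(S(S(add(Z, mul(Z, SSSZ)))))))))))
  step 22: S(S(S(S(S(S(S(S(S(mul(Z, SSSZ))))))))))
  step 23: S^9(Z)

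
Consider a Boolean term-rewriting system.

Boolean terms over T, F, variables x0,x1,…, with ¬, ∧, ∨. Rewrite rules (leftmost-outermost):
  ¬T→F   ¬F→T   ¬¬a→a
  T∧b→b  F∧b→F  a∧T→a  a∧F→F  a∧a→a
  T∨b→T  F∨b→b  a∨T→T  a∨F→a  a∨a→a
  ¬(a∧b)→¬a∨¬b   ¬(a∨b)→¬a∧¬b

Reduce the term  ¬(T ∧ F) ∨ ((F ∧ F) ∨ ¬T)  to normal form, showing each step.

  start: ¬(T ∧ F) ∨ ((F ∧ F) ∨ ¬T)
  step 1: (¬T ∨ ¬F) ∨ ((F ∧ F) ∨ ¬T)
  step 2: (F ∨ ¬F) ∨ ((F ∧ F) ∨ ¬T)
  step 3: ¬F ∨ ((F ∧ F) ∨ ¬T)
  step 4: T ∨ ((F ∧ F) ∨ ¬T)
  step 5: T

Answer: normal form = T  (in 5 steps)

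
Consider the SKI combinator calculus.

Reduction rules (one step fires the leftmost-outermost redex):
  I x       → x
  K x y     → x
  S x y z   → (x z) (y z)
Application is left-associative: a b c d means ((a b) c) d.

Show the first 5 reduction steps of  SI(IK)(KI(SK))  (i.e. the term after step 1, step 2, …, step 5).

Answer: after 5 steps: K(KI(SK))

Working:
  start: SI(IK)(KI(SK))
  [1] I(KI(SK))(IK(KI(SK)))
  [2] KI(SK)(IK(KI(SK)))
  [3] I(IK(KI(SK)))
  [4] IK(KI(SK))
  [5] K(KI(SK))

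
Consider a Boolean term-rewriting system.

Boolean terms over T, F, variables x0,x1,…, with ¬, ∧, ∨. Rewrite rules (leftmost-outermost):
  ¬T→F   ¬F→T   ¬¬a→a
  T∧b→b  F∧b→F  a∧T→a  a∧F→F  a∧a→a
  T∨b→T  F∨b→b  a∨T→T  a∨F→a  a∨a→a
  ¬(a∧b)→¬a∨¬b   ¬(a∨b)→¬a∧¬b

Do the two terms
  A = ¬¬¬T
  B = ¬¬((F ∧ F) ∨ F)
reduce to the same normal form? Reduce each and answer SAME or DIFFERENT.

Term A:
  start: ¬¬¬T
  step 1: ¬T
  step 2: F

Term B:
  start: ¬¬((F ∧ F) ∨ F)
  step 1: (F ∧ F) ∨ F
  step 2: F ∧ F
  step 3: F

Answer: SAME — A ⇓ F, B ⇓ F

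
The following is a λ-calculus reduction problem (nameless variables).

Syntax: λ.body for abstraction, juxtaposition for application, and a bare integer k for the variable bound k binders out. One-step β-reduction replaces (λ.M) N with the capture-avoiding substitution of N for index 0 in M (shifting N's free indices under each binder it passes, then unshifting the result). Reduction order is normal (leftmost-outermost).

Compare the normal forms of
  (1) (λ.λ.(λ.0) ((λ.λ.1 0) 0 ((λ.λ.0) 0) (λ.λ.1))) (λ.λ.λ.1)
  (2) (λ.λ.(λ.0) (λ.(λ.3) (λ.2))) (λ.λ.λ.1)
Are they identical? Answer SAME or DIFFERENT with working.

Answer: DIFFERENT — A ⇓ λ.0 (λ.0) (λ.λ.1), B ⇓ λ.λ.λ.λ.λ.1

Reduction:
Term A:
  start: (λ.λ.(λ.0) ((λ.λ.1 0) 0 ((λ.λ.0) 0) (λ.λ.1))) (λ.λ.λ.1)
  [1] λ.(λ.0) ((λ.λ.1 0) 0 ((λ.λ.0) 0) (λ.λ.1))
  [2] λ.(λ.λ.1 0) 0 ((λ.λ.0) 0) (λ.λ.1)
  [3] λ.(λ.1 0) ((λ.λ.0) 0) (λ.λ.1)
  [4] λ.0 ((λ.λ.0) 0) (λ.λ.1)
  [5] λ.0 (λ.0) (λ.λ.1)

Term B:
  start: (λ.λ.(λ.0) (λ.(λ.3) (λ.2))) (λ.λ.λ.1)
  [1] λ.(λ.0) (λ.(λ.λ.λ.λ.1) (λ.2))
  [2] λ.λ.(λ.λ.λ.λ.1) (λ.2)
  [3] λ.λ.λ.λ.λ.1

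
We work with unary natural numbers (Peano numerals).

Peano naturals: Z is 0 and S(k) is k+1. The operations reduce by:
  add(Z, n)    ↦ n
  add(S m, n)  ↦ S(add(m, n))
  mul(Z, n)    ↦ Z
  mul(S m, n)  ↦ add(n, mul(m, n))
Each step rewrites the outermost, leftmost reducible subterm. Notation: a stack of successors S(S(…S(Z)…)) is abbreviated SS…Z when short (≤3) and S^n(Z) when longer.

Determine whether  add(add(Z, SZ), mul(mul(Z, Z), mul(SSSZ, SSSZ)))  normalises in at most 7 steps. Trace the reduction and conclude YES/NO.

  start: add(add(Z, SZ), mul(mul(Z, Z), mul(SSSZ, SSSZ)))
  →1  add(SZ, mul(mul(Z, Z), mul(SSSZ, SSSZ)))
  →2  S(add(Z, mul(mul(Z, Z), mul(SSSZ, SSSZ))))
  →3  S(mul(mul(Z, Z), mul(SSSZ, SSSZ)))
  →4  S(mul(Z, mul(SSSZ, SSSZ)))
  →5  SZ

Answer: YES — reaches normal form SZ in 5 ≤ 7 steps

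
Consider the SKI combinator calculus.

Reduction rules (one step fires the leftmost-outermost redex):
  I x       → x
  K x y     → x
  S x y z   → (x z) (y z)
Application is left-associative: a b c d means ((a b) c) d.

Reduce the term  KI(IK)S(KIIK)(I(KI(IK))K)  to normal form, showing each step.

Answer: normal form = SKK  (in 7 steps)

Working:
  start: KI(IK)S(KIIK)(I(KI(IK))K)
  →1  IS(KIIK)(I(KI(IK))K)
  →2  S(KIIK)(I(KI(IK))K)
  →3  S(IK)(I(KI(IK))K)
  →4  SK(I(KI(IK))K)
  →5  SK(KI(IK)K)
  →6  SK(IK)
  →7  SKK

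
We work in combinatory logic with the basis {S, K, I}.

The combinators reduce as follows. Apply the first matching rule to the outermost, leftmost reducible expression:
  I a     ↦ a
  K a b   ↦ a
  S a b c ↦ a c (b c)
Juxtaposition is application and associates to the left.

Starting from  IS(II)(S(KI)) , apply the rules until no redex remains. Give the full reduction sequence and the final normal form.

  start: IS(II)(S(KI))
  [1] S(II)(S(KI))
  [2] SI(S(KI))

Answer: normal form = SI(S(KI))  (in 2 steps)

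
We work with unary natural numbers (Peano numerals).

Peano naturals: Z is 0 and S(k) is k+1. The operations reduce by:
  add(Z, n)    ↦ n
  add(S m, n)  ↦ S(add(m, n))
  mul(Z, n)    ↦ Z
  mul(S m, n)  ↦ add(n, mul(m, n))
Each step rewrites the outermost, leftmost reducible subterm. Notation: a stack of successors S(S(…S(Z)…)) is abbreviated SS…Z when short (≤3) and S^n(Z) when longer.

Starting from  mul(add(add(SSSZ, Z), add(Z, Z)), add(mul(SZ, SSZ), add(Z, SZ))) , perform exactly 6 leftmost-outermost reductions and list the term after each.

  start: mul(add(add(SSSZ, Z), add(Z, Z)), add(mul(SZ, SSZ), add(Z, SZ)))
  →1  mul(add(S(add(SSZ, Z)), add(Z, Z)), add(mul(SZ, SSZ), add(Z, SZ)))
  →2  mul(S(add(add(SSZ, Z), add(Z, Z))), add(mul(SZ, SSZ), add(Z, SZ)))
  →3  add(add(mul(SZ, SSZ), add(Z, SZ)), mul(add(add(SSZ, Z), add(Z, Z)), add(mul(SZ, SSZ), add(Z, SZ))))
  →4  add(add(add(SSZ, mul(Z, SSZ)), add(Z, SZ)), mul(add(add(SSZ, Z), add(Z, Z)), add(mul(SZ, SSZ), add(Z, SZ))))
  →5  add(add(S(add(SZ, mul(Z, SSZ))), add(Z, SZ)), mul(add(add(SSZ, Z), add(Z, Z)), add(mul(SZ, SSZ), add(Z, SZ))))
  →6  add(S(add(add(SZ, mul(Z, SSZ)), add(Z, SZ))), mul(add(add(SSZ, Z), add(Z, Z)), add(mul(SZ, SSZ), add(Z, SZ))))

Answer: after 6 steps: add(S(add(add(SZ, mul(Z, SSZ)), add(Z, SZ))), mul(add(add(SSZ, Z), add(Z, Z)), add(mul(SZ, SSZ), add(Z, SZ))))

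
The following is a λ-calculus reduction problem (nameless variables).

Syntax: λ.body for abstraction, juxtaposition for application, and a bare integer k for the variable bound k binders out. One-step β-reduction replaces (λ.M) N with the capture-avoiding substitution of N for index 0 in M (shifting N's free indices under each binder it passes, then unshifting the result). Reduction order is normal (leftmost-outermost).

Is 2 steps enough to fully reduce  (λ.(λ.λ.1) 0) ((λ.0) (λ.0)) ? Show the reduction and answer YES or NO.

  start: (λ.(λ.λ.1) 0) ((λ.0) (λ.0))
  [1] (λ.λ.1) ((λ.0) (λ.0))
  [2] λ.(λ.0) (λ.0)

Answer: NO — after 2 steps the term is λ.(λ.0) (λ.0), not yet normal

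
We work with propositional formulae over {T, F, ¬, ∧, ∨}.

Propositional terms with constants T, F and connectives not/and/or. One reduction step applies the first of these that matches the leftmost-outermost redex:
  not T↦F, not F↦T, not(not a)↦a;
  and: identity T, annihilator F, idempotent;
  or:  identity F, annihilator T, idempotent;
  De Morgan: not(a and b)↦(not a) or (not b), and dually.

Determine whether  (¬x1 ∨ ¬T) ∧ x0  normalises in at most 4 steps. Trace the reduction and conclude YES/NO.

  start: (¬x1 ∨ ¬T) ∧ x0
  step 1: (¬x1 ∨ F) ∧ x0
  step 2: ¬x1 ∧ x0

Answer: YES — reaches normal form ¬x1 ∧ x0 in 2 ≤ 4 steps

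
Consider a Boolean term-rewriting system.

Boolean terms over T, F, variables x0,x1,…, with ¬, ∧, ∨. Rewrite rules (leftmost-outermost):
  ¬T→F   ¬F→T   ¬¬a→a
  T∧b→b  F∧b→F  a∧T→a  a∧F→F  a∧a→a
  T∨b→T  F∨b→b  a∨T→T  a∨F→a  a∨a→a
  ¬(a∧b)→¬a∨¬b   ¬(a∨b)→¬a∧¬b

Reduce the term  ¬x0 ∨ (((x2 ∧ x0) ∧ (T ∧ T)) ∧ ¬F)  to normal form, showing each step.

Answer: normal form = ¬x0 ∨ (x2 ∧ x0)  (in 4 steps)

Derivation:
  start: ¬x0 ∨ (((x2 ∧ x0) ∧ (T ∧ T)) ∧ ¬F)
  →1  ¬x0 ∨ (((x2 ∧ x0) ∧ T) ∧ ¬F)
  →2  ¬x0 ∨ ((x2 ∧ x0) ∧ ¬F)
  →3  ¬x0 ∨ ((x2 ∧ x0) ∧ T)
  →4  ¬x0 ∨ (x2 ∧ x0)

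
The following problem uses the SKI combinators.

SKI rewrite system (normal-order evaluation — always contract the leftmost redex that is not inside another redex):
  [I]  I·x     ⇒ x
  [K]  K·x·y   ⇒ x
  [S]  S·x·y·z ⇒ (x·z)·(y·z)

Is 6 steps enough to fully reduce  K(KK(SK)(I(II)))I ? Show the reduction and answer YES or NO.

  start: K(KK(SK)(I(II)))I
  [1] KK(SK)(I(II))
  [2] K(I(II))
  [3] K(II)
  [4] KI

Answer: YES — reaches normal form KI in 4 ≤ 6 steps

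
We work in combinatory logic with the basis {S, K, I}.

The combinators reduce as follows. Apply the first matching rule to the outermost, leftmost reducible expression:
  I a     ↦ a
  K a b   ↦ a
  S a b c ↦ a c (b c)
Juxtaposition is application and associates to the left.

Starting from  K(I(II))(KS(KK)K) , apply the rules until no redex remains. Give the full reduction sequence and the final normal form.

  start: K(I(II))(KS(KK)K)
  [1] I(II)
  [2] II
  [3] I

Answer: normal form = I  (in 3 steps)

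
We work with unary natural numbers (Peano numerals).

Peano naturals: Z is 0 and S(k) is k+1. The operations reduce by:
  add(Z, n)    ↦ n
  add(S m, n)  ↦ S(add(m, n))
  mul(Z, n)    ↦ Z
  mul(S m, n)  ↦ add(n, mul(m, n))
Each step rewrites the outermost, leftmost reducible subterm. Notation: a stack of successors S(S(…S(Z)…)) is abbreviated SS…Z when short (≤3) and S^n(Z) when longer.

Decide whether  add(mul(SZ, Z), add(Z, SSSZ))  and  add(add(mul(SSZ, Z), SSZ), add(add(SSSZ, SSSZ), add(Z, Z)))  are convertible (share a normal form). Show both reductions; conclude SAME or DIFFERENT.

Answer: DIFFERENT — A ⇓ SSSZ, B ⇓ S^8(Z)

Working:
Term A:
  start: add(mul(SZ, Z), add(Z, SSSZ))
  [1] add(add(Z, mul(Z, Z)), add(Z, SSSZ))
  [2] add(mul(Z, Z), add(Z, SSSZ))
  [3] add(Z, add(Z, SSSZ))
  [4] add(Z, SSSZ)
  [5] SSSZ

Term B:
  start: add(add(mul(SSZ, Z), SSZ), add(add(SSSZ, SSSZ), add(Z, Z)))
  [1] add(add(add(Z, mul(SZ, Z)), SSZ), add(add(SSSZ, SSSZ), add(Z, Z)))
  [2] add(add(mul(SZ, Z), SSZ), add(add(SSSZ, SSSZ), add(Z, Z)))
  [3] add(add(add(Z, mul(Z, Z)), SSZ), add(add(SSSZ, SSSZ), add(Z, Z)))
  [4] add(add(mul(Z, Z), SSZ), add(add(SSSZ, SSSZ), add(Z, Z)))
  [5] add(add(Z, SSZ), add(add(SSSZ, SSSZ), add(Z, Z)))
  [6] add(SSZ, add(add(SSSZ, SSSZ), add(Z, Z)))
  [7] S(add(SZ, add(add(SSSZ, SSSZ), add(Z, Z))))
  [8] S(S(add(Z, add(add(SSSZ, SSSZ), add(Z, Z)))))
  [9] S(S(add(add(SSSZ, SSSZ), add(Z, Z))))
  [10] S(S(add(S(add(SSZ, SSSZ)), add(Z, Z))))
  [11] S(S(S(add(add(SSZ, SSSZ), add(Z, Z)))))
  [12] S(S(S(add(S(add(SZ, SSSZ)), add(Z, Z)))))
  [13] S(S(S(S(add(add(SZ, SSSZ), add(Z, Z))))))
  [14] S(S(S(S(add(S(add(Z, SSSZ)), add(Z, Z))))))
  [15] S(S(S(S(S(add(add(Z, SSSZ), add(Z, Z)))))))
  [16] S(S(S(S(S(add(SSSZ, add(Z, Z)))))))
  [17] S(S(S(S(S(S(add(SSZ, add(Z, Z))))))))
  [18] S(S(S(S(S(S(S(add(SZ, add(Z, Z)))))))))
  [19] S(S(S(S(S(S(S(S(add(Z, add(Z, Z))))))))))
  [20] S(S(S(S(S(S(S(S(add(Z, Z)))))))))
  [21] S^8(Z)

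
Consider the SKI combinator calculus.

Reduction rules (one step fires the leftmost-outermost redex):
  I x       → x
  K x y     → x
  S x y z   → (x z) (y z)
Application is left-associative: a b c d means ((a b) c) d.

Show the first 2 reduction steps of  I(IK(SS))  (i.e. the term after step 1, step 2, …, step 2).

Answer: after 2 steps: K(SS)

Reduction:
  start: I(IK(SS))
  →1  IK(SS)
  →2  K(SS)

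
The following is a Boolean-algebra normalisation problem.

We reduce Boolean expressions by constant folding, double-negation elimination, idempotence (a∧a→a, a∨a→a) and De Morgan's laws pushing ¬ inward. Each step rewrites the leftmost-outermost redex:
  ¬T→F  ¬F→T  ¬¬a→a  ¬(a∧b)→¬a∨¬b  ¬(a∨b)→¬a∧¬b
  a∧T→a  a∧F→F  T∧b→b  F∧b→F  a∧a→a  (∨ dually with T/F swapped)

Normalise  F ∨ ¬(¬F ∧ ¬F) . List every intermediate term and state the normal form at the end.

  start: F ∨ ¬(¬F ∧ ¬F)
  step 1: ¬(¬F ∧ ¬F)
  step 2: ¬¬F ∨ ¬¬F
  step 3: ¬¬F
  step 4: F

Answer: normal form = F  (in 4 steps)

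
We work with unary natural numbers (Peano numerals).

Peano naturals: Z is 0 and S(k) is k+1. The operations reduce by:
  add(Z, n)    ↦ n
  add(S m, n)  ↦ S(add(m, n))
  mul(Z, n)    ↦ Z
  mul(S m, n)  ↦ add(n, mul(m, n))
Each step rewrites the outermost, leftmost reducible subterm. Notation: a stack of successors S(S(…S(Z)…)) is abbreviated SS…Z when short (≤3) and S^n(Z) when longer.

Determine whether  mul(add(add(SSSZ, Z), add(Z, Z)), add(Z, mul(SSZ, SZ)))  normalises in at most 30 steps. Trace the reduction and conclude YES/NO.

  start: mul(add(add(SSSZ, Z), add(Z, Z)), add(Z, mul(SSZ, SZ)))
  →1  mul(add(S(add(SSZ, Z)), add(Z, Z)), add(Z, mul(SSZ, SZ)))
  →2  mul(S(add(add(SSZ, Z), add(Z, Z))), add(Z, mul(SSZ, SZ)))
  →3  add(add(Z, mul(SSZ, SZ)), mul(add(add(SSZ, Z), add(Z, Z)), add(Z, mul(SSZ, SZ))))
  →4  add(mul(SSZ, SZ), mul(add(add(SSZ, Z), add(Z, Z)), add(Z, mul(SSZ, SZ))))
  →5  add(add(SZ, mul(SZ, SZ)), mul(add(add(SSZ, Z), add(Z, Z)), add(Z, mul(SSZ, SZ))))
  →6  add(S(add(Z, mul(SZ, SZ))), mul(add(add(SSZ, Z), add(Z, Z)), add(Z, mul(SSZ, SZ))))
  →7  S(add(add(Z, mul(SZ, SZ)), mul(add(add(SSZ, Z), add(Z, Z)), add(Z, mul(SSZ, SZ)))))
  →8  S(add(mul(SZ, SZ), mul(add(add(SSZ, Z), add(Z, Z)), add(Z, mul(SSZ, SZ)))))
  →9  S(add(add(SZ, mul(Z, SZ)), mul(add(add(SSZ, Z), add(Z, Z)), add(Z, mul(SSZ, SZ)))))
  →10  S(add(S(add(Z, mul(Z, SZ))), mul(add(add(SSZ, Z), add(Z, Z)), add(Z, mul(SSZ, SZ)))))
  →11  S(S(add(add(Z, mul(Z, SZ)), mul(add(add(SSZ, Z), add(Z, Z)), add(Z, mul(SSZ, SZ))))))
  →12  S(S(add(mul(Z, SZ), mul(add(add(SSZ, Z), add(Z, Z)), add(Z, mul(SSZ, SZ))))))
  →13  S(S(add(Z, mul(add(add(SSZ, Z), add(Z, Z)), add(Z, mul(SSZ, SZ))))))
  →14  S(S(mul(add(add(SSZ, Z), add(Z, Z)), add(Z, mul(SSZ, SZ)))))
  →15  S(S(mul(add(S(add(SZ, Z)), add(Z, Z)), add(Z, mul(SSZ, SZ)))))
  →16  S(S(mul(S(add(add(SZ, Z), add(Z, Z))), add(Z, mul(SSZ, SZ)))))
  →17  S(S(add(add(Z, mul(SSZ, SZ)), mul(add(add(SZ, Z), add(Z, Z)), add(Z, mul(SSZ, SZ))))))
  →18  S(S(add(mul(SSZ, SZ), mul(add(add(SZ, Z), add(Z, Z)), add(Z, mul(SSZ, SZ))))))
  →19  S(S(add(add(SZ, mul(SZ, SZ)), mul(add(add(SZ, Z), add(Z, Z)), add(Z, mul(SSZ, SZ))))))
  →20  S(S(add(S(add(Z, mul(SZ, SZ))), mul(add(add(SZ, Z), add(Z, Z)), add(Z, mul(SSZ, SZ))))))
  →21  S(S(S(add(add(Z, mul(SZ, SZ)), mul(add(add(SZ, Z), add(Z, Z)), add(Z, mul(SSZ, SZ)))))))
  →22  S(S(S(add(mul(SZ, SZ), mul(add(add(SZ, Z), add(Z, Z)), add(Z, mul(SSZ, SZ)))))))
  →23  S(S(S(add(add(SZ, mul(Z, SZ)), mul(add(add(SZ, Z), add(Z, Z)), add(Z, mul(SSZ, SZ)))))))
  →24  S(S(S(add(S(add(Z, mul(Z, SZ))), mul(add(add(SZ, Z), add(Z, Z)), add(Z, mul(SSZ, SZ)))))))
  →25  S(S(S(S(add(add(Z, mul(Z, SZ)), mul(add(add(SZ, Z), add(Z, Z)), add(Z, mul(SSZ, SZ))))))))
  →26  S(S(S(S(add(mul(Z, SZ), mul(add(add(SZ, Z), add(Z, Z)), add(Z, mul(SSZ, SZ))))))))
  →27  S(S(S(S(add(Z, mul(add(add(SZ, Z), add(Z, Z)), add(Z, mul(SSZ, SZ))))))))
  →28  S(S(S(S(mul(add(add(SZ, Z), add(Z, Z)), add(Z, mul(SSZ, SZ)))))))
  →29  S(S(S(S(mul(add(S(add(Z, Z)), add(Z, Z)), add(Z, mul(SSZ, SZ)))))))
  →30  S(S(S(S(mul(S(add(add(Z, Z), add(Z, Z))), add(Z, mul(SSZ, SZ)))))))

Answer: NO — after 30 steps the term is S(S(S(S(mul(S(add(add(Z, Z), add(Z, Z))), add(Z, mul(SSZ, SZ))))))), not yet normal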